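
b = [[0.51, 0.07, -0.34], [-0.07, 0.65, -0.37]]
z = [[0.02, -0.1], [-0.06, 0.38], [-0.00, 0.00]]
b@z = [[0.01, -0.02], [-0.04, 0.25]]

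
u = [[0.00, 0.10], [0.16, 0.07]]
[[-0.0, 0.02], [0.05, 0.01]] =u @ [[0.33,-0.02], [-0.02,0.19]]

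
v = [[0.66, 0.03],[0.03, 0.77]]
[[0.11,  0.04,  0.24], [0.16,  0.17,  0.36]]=v@[[0.16,0.05,0.34], [0.20,0.22,0.46]]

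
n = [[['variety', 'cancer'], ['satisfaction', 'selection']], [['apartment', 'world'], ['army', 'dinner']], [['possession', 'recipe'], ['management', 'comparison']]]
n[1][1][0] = 'army'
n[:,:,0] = [['variety', 'satisfaction'], ['apartment', 'army'], ['possession', 'management']]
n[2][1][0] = 'management'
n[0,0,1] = 'cancer'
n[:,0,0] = ['variety', 'apartment', 'possession']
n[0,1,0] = 'satisfaction'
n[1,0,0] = 'apartment'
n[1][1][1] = 'dinner'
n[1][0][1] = 'world'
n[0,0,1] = 'cancer'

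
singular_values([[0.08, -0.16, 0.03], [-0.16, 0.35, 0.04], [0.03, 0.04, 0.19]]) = [0.43, 0.2, 0.0]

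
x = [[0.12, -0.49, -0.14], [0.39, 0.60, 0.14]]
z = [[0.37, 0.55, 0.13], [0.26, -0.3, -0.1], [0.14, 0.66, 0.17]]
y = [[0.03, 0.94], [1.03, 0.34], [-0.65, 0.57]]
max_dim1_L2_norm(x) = 0.73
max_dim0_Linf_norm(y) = 1.03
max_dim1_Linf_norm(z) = 0.66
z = y @ x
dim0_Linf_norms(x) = [0.39, 0.6, 0.14]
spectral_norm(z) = 0.98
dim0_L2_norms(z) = [0.47, 0.91, 0.24]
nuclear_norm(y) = 2.37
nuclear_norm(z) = 1.37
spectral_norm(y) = 1.22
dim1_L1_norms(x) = [0.75, 1.13]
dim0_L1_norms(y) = [1.71, 1.85]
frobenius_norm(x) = 0.90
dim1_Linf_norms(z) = [0.55, 0.3, 0.66]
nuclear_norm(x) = 1.16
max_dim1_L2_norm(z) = 0.7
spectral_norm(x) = 0.84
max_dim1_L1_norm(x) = 1.13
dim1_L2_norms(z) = [0.68, 0.41, 0.7]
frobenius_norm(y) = 1.68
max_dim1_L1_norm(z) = 1.05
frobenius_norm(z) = 1.05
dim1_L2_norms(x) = [0.52, 0.73]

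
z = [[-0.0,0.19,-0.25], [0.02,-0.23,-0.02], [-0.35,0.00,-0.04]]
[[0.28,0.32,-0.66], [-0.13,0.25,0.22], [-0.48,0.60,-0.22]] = z@ [[1.43, -1.48, 0.41],  [0.73, -1.05, -1.09],  [-0.55, -2.09, 1.82]]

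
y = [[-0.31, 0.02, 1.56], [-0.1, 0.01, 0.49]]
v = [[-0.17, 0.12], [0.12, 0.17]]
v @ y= [[0.04, -0.0, -0.21], [-0.05, 0.00, 0.27]]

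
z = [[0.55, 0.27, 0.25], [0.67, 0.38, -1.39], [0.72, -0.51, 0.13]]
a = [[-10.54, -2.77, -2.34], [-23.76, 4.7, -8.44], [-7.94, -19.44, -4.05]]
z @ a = [[-14.20, -5.11, -4.58],[-5.05, 26.95, 0.85],[3.50, -6.92, 2.09]]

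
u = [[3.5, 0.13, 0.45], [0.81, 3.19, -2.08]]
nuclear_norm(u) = 7.40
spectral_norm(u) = 4.06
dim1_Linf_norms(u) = [3.5, 3.19]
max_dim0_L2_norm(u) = 3.59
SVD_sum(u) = [[1.22, 1.41, -0.79],[2.12, 2.45, -1.37]] + [[2.28,  -1.28,  1.24], [-1.31,  0.74,  -0.71]]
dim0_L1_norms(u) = [4.31, 3.32, 2.53]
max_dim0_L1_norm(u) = 4.31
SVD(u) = [[0.5, 0.87], [0.87, -0.50]] @ diag([4.060792261479622, 3.337359166932324]) @ [[0.60,0.70,-0.39], [0.79,-0.44,0.43]]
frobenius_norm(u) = 5.26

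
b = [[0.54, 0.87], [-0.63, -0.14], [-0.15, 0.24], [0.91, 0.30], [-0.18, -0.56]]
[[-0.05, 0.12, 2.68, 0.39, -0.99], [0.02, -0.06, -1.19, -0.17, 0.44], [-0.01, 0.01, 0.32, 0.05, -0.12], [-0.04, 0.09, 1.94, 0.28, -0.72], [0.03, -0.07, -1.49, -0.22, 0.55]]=b @ [[-0.03, 0.07, 1.4, 0.2, -0.52], [-0.04, 0.10, 2.21, 0.32, -0.82]]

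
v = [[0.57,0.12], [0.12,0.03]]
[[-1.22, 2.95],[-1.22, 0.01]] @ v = [[-0.34, -0.06],[-0.69, -0.15]]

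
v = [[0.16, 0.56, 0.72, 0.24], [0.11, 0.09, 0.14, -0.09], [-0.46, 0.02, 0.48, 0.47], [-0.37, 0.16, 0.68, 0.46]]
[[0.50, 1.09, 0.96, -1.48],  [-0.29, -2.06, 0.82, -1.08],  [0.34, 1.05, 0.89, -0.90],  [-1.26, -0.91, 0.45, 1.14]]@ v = [[0.31, 0.16, -0.03, -0.21], [-0.25, -0.50, -0.84, 0.0], [0.09, 0.16, 0.21, -0.01], [-0.93, -0.60, -0.04, 0.52]]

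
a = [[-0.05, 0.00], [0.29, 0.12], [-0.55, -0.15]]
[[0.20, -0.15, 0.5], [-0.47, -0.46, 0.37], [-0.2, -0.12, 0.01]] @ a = [[-0.33, -0.09],[-0.31, -0.11],[-0.03, -0.02]]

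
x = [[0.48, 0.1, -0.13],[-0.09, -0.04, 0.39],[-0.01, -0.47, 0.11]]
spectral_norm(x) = 0.61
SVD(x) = [[-0.7, -0.55, -0.46], [0.48, 0.12, -0.87], [0.54, -0.83, 0.18]] @ diag([0.6124053820244348, 0.4240332592501011, 0.3120183377900128]) @ [[-0.63, -0.56, 0.55], [-0.63, 0.77, 0.07], [-0.46, -0.30, -0.83]]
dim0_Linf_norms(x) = [0.48, 0.47, 0.39]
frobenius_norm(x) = 0.81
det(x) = 0.08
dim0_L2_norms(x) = [0.49, 0.48, 0.43]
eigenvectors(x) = [[0.99+0.00j,  (-0.03-0.18j),  -0.03+0.18j], [(-0.1+0j),  (-0.1+0.65j),  -0.10-0.65j], [(0.1+0j),  (-0.73+0j),  -0.73-0.00j]]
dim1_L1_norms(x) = [0.71, 0.52, 0.59]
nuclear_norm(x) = 1.35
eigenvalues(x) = [(0.46+0j), (0.05+0.42j), (0.05-0.42j)]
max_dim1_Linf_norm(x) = 0.48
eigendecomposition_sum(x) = [[(0.47+0j), 0.13+0.00j, (-0.03+0j)], [(-0.05-0j), (-0.01-0j), 0j], [(0.05+0j), 0.01+0.00j, -0.00+0.00j]] + [[-0.01j, (-0.01-0.06j), (-0.05+0.02j)], [(-0.02+0.02j), (-0.01+0.22j), 0.19-0.02j], [-0.03-0.02j, (-0.24+0.02j), (0.06+0.21j)]] + [[0.01j, -0.01+0.06j, (-0.05-0.02j)],[(-0.02-0.02j), -0.01-0.22j, (0.19+0.02j)],[(-0.03+0.02j), -0.24-0.02j, (0.06-0.21j)]]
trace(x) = 0.55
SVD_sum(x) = [[0.27, 0.24, -0.23], [-0.18, -0.16, 0.16], [-0.2, -0.18, 0.18]] + [[0.15, -0.18, -0.02], [-0.03, 0.04, 0.0], [0.22, -0.27, -0.02]] + [[0.07, 0.04, 0.12], [0.13, 0.08, 0.23], [-0.03, -0.02, -0.05]]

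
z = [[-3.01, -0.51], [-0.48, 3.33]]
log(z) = [[(1.12+3.12j), (-0.01+0.25j)], [-0.01+0.24j, 1.21+0.02j]]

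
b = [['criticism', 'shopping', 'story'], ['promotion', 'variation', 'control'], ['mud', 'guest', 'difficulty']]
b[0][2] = 'story'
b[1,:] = ['promotion', 'variation', 'control']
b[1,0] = 'promotion'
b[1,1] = 'variation'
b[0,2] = 'story'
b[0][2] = 'story'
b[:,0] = ['criticism', 'promotion', 'mud']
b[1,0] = 'promotion'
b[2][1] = 'guest'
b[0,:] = ['criticism', 'shopping', 'story']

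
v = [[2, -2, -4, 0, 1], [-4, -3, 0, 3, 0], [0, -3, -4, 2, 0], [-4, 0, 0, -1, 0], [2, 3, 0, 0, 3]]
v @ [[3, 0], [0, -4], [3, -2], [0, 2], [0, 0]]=[[-6, 16], [-12, 18], [-12, 24], [-12, -2], [6, -12]]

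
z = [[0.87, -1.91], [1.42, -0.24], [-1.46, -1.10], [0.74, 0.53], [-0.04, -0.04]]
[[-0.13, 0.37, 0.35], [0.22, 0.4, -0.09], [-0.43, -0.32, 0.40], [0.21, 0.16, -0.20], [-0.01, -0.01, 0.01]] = z @ [[0.18, 0.27, -0.1], [0.15, -0.07, -0.23]]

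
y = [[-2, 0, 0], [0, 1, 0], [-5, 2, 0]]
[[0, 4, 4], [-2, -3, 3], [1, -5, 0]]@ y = [[-20, 12, 0], [-11, 3, 0], [-2, -5, 0]]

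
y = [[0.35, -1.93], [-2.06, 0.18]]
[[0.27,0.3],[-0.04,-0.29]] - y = [[-0.08, 2.23],  [2.02, -0.47]]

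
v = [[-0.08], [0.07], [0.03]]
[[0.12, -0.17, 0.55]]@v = [[-0.01]]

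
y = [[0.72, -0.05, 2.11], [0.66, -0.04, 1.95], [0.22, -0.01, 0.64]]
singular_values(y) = [3.11, 0.01, 0.0]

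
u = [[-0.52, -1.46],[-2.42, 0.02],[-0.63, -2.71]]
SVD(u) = [[0.46, -0.11], [0.35, 0.93], [0.81, -0.34]] @ diag([3.2913501189993233, 2.273062778315447]) @ [[-0.49, -0.87], [-0.87, 0.49]]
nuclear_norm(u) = 5.56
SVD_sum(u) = [[-0.75, -1.33],  [-0.57, -1.02],  [-1.31, -2.33]] + [[0.23, -0.13], [-1.85, 1.04], [0.68, -0.38]]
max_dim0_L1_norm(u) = 4.19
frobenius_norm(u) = 4.00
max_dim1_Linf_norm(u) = 2.71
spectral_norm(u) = 3.29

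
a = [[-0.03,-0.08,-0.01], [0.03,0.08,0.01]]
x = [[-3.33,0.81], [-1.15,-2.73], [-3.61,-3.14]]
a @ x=[[0.23, 0.23], [-0.23, -0.23]]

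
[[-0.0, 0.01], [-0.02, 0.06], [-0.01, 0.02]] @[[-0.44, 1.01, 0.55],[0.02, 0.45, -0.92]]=[[0.00, 0.00, -0.01], [0.01, 0.01, -0.07], [0.00, -0.00, -0.02]]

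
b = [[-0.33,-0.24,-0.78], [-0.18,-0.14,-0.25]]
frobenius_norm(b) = 0.94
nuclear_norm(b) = 1.02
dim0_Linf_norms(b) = [0.33, 0.24, 0.78]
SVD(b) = [[-0.94, -0.35], [-0.35, 0.94]] @ diag([0.9396013541214089, 0.08092771671816326]) @ [[0.40, 0.29, 0.87], [-0.65, -0.58, 0.49]]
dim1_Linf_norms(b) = [0.78, 0.25]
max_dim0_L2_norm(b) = 0.82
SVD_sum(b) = [[-0.35, -0.26, -0.77], [-0.13, -0.1, -0.29]] + [[0.02, 0.02, -0.01], [-0.05, -0.04, 0.04]]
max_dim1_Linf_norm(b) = 0.78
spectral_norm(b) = 0.94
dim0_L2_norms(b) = [0.38, 0.28, 0.82]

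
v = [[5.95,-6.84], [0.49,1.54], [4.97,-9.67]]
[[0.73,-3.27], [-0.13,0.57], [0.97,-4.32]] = v @ [[0.02, -0.09], [-0.09, 0.40]]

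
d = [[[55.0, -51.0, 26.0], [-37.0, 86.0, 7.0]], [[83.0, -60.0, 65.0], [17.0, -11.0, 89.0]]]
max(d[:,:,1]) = 86.0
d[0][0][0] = 55.0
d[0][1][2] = 7.0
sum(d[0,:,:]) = 86.0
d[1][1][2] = 89.0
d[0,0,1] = -51.0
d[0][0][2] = 26.0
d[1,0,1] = -60.0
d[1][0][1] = -60.0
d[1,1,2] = 89.0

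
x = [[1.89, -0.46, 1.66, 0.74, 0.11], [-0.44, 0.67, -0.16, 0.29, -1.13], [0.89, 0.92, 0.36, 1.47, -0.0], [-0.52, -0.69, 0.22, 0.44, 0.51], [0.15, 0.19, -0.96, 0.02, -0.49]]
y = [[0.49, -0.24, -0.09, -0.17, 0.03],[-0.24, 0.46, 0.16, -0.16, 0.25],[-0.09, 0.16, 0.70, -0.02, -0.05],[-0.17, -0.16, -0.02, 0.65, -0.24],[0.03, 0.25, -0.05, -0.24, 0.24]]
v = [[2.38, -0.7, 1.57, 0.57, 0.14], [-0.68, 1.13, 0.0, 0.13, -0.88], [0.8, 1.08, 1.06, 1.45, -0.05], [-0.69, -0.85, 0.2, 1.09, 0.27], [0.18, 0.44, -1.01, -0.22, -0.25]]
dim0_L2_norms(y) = [0.58, 0.62, 0.73, 0.73, 0.43]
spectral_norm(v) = 3.43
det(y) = 0.00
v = y + x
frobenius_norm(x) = 3.94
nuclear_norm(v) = 8.65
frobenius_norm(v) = 4.52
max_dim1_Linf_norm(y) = 0.7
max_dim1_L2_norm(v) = 2.99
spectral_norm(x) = 3.03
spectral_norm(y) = 0.94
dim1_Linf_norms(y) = [0.49, 0.46, 0.7, 0.65, 0.25]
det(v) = 5.29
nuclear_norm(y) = 2.54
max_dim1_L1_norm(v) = 5.36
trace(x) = 2.87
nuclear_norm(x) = 7.63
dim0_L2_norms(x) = [2.2, 1.42, 1.97, 1.73, 1.34]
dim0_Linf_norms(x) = [1.89, 0.92, 1.66, 1.47, 1.13]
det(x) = 3.63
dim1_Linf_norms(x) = [1.89, 1.13, 1.47, 0.69, 0.96]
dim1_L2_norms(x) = [2.66, 1.42, 1.98, 1.12, 1.1]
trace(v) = 5.41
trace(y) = 2.54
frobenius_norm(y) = 1.40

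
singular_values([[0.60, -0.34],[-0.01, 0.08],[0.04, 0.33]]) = [0.71, 0.31]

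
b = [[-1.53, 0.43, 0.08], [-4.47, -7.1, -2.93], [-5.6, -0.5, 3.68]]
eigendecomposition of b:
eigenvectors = [[0.08, -0.52, -0.01], [-1.00, 0.72, -0.26], [-0.00, -0.45, 0.97]]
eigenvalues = [-6.74, -2.06, 3.85]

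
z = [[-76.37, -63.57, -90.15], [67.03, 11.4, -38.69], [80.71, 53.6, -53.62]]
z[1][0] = 67.03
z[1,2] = -38.69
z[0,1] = -63.57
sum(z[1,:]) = 39.74000000000001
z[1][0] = 67.03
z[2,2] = -53.62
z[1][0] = 67.03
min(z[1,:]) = -38.69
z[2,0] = 80.71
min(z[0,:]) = -90.15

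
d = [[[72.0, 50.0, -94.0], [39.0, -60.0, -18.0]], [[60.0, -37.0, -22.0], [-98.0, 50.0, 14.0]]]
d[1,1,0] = -98.0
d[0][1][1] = -60.0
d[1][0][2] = -22.0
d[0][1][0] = 39.0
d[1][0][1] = -37.0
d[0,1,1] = -60.0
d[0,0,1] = 50.0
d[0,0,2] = -94.0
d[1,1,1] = 50.0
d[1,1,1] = 50.0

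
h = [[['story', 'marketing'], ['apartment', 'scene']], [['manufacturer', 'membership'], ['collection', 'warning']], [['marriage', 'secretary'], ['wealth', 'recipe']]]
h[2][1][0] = 'wealth'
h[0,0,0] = 'story'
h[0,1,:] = ['apartment', 'scene']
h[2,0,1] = 'secretary'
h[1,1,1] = 'warning'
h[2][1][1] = 'recipe'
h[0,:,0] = ['story', 'apartment']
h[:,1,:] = [['apartment', 'scene'], ['collection', 'warning'], ['wealth', 'recipe']]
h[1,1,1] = 'warning'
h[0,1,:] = ['apartment', 'scene']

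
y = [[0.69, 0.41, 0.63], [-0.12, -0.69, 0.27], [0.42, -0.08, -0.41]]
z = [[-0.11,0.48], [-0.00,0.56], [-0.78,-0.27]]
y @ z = [[-0.57, 0.39],[-0.20, -0.52],[0.27, 0.27]]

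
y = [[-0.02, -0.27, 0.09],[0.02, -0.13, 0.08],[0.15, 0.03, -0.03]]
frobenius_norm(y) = 0.36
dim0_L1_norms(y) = [0.19, 0.43, 0.2]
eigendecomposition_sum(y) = [[(0.02+0.03j),(-0.04-0.02j),(-0+0.02j)], [0.02-0.01j,-0.02+0.03j,(0.02+0j)], [0.05-0.01j,-0.06+0.05j,(0.03+0.02j)]] + [[(0.02-0.03j), -0.04+0.02j, -0.00-0.02j], [0.02+0.01j, -0.02-0.03j, 0.02-0.00j], [0.05+0.01j, -0.06-0.05j, (0.03-0.02j)]] + [[(-0.05-0j), (-0.18+0j), 0.10+0.00j], [(-0.03-0j), (-0.09+0j), 0.05+0.00j], [0.05+0.00j, 0.15-0.00j, -0.08-0.00j]]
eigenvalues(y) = [(0.02+0.08j), (0.02-0.08j), (-0.23+0j)]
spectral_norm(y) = 0.33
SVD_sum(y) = [[-0.03, -0.26, 0.11], [-0.02, -0.14, 0.05], [0.01, 0.05, -0.02]] + [[0.01, -0.00, -0.0],[0.03, -0.00, -0.0],[0.14, -0.02, -0.00]] + [[-0.0, -0.01, -0.01],[0.0, 0.01, 0.03],[-0.00, -0.00, -0.00]]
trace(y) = -0.18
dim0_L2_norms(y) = [0.15, 0.3, 0.12]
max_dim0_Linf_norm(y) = 0.27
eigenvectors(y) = [[(-0.2-0.45j),-0.20+0.45j,(-0.72+0j)],[-0.36+0.13j,-0.36-0.13j,(-0.35+0j)],[-0.78+0.00j,-0.78-0.00j,(0.6+0j)]]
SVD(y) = [[-0.88, -0.07, 0.48],[-0.45, -0.22, -0.86],[0.17, -0.97, 0.16]] @ diag([0.32518714358295603, 0.15016193169120176, 0.033237267022498684]) @ [[0.10, 0.92, -0.37], [-0.99, 0.12, 0.03], [-0.08, -0.36, -0.93]]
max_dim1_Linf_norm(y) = 0.27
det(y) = -0.00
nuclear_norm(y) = 0.51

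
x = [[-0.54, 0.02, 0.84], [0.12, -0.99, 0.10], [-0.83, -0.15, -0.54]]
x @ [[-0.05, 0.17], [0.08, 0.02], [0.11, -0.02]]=[[0.12,  -0.11], [-0.07,  -0.0], [-0.03,  -0.13]]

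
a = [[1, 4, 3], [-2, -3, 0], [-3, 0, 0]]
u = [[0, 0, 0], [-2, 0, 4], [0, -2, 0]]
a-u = [[1, 4, 3], [0, -3, -4], [-3, 2, 0]]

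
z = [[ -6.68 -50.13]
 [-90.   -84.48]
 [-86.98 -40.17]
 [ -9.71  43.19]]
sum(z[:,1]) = -131.59000000000003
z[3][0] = -9.71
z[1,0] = -90.0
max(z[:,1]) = 43.19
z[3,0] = -9.71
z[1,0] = -90.0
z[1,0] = -90.0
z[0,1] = -50.13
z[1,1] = -84.48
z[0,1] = -50.13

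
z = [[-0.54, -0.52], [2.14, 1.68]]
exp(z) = [[-0.13,-0.94], [3.86,3.88]]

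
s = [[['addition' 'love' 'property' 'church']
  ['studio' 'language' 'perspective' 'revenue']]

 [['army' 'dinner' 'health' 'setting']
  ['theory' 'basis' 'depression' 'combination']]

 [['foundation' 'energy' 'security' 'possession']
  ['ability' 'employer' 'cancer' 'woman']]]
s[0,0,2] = 'property'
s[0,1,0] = 'studio'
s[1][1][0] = 'theory'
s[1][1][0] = 'theory'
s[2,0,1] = 'energy'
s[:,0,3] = ['church', 'setting', 'possession']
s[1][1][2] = 'depression'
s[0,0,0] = 'addition'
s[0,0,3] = 'church'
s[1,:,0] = ['army', 'theory']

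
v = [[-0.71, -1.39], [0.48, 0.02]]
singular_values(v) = [1.58, 0.41]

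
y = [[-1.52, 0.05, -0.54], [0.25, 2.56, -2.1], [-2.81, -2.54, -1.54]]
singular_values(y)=[4.44, 3.16, 0.77]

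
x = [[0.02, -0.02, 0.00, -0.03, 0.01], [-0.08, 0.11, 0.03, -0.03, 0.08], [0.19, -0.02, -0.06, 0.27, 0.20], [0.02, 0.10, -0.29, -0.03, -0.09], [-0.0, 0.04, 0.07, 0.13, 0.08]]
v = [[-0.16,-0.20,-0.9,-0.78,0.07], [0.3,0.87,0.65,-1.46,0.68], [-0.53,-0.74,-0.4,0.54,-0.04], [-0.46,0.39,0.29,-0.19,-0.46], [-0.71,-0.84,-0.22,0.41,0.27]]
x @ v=[[-0.00, -0.04, -0.04, 0.02, 0.0], [-0.01, 0.01, 0.11, -0.04, 0.10], [-0.27, -0.07, -0.13, -0.12, -0.07], [0.26, 0.36, 0.17, -0.35, 0.07], [-0.14, -0.03, 0.02, -0.01, -0.01]]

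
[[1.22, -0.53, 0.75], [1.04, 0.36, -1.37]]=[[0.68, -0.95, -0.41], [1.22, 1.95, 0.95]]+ [[0.54, 0.42, 1.16], [-0.18, -1.59, -2.32]]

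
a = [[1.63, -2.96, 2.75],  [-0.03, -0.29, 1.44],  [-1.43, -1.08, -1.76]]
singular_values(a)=[4.64, 2.3, 0.8]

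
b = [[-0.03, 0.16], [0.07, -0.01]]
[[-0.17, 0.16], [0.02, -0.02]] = b @ [[0.08, -0.20],  [-1.05, 0.97]]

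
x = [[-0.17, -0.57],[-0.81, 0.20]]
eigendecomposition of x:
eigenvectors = [[-0.74, 0.54], [-0.67, -0.84]]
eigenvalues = [-0.69, 0.72]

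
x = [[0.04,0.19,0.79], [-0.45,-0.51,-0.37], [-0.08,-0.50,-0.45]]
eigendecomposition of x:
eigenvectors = [[(-0.71+0j), (-0.71-0j), 0.73+0.00j], [(0.13-0.4j), 0.13+0.40j, -0.59+0.00j], [0.53-0.20j, (0.53+0.2j), (0.34+0j)]]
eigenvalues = [(-0.59+0.33j), (-0.59-0.33j), (0.25+0j)]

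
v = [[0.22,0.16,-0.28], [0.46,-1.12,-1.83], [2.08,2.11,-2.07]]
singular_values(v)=[3.72, 2.04, 0.0]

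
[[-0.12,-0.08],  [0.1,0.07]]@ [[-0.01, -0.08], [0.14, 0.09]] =[[-0.01, 0.00],[0.01, -0.0]]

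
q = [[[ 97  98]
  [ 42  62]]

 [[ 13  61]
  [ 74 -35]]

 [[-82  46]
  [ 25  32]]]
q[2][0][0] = -82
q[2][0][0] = -82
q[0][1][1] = 62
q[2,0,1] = 46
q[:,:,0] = [[97, 42], [13, 74], [-82, 25]]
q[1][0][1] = 61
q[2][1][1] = 32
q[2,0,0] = -82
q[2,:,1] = [46, 32]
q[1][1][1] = -35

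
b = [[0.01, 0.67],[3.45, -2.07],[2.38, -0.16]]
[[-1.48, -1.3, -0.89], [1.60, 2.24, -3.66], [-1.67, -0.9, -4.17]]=b @ [[-0.85,-0.51,-1.84], [-2.19,-1.93,-1.3]]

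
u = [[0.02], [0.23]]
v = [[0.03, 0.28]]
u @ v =[[0.00, 0.01], [0.01, 0.06]]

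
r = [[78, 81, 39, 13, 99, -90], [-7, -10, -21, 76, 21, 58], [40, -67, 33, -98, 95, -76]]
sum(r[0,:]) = 220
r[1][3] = 76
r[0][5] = -90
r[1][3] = 76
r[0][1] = 81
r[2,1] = -67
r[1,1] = -10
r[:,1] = [81, -10, -67]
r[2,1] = -67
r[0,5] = -90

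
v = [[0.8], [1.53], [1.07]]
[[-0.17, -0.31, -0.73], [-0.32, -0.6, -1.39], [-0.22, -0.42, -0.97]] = v @ [[-0.21, -0.39, -0.91]]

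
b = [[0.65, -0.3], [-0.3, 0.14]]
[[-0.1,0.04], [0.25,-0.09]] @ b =[[-0.08, 0.04], [0.19, -0.09]]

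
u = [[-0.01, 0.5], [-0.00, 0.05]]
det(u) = -0.00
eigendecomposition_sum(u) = [[-0.01, 0.08], [-0.0, -0.00]] + [[0.0, 0.42], [0.0, 0.05]]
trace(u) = 0.04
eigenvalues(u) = [-0.01, 0.05]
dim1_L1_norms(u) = [0.51, 0.05]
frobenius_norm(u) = 0.50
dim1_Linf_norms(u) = [0.5, 0.05]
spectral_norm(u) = 0.50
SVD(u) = [[1.0, -0.10], [0.1, 1.00]] @ diag([0.5025922903199724, 0.0009948421605943814]) @ [[-0.02, 1.00], [1.00, 0.02]]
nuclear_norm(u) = 0.50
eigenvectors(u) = [[1.00,0.99], [0.00,0.12]]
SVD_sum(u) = [[-0.01,  0.5], [-0.00,  0.05]] + [[-0.00, -0.0], [0.00, 0.00]]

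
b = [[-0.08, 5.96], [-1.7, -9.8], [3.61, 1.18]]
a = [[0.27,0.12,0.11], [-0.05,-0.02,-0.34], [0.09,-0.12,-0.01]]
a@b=[[0.17, 0.56], [-1.19, -0.50], [0.16, 1.70]]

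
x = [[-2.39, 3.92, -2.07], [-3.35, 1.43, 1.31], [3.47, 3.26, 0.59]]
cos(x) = [[-10.7, 33.41, -20.79], [-27.39, 4.69, -1.30], [37.06, 0.25, -4.37]]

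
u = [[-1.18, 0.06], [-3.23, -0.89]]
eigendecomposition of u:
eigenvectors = [[(-0.04+0.13j), -0.04-0.13j],[(-0.99+0j), (-0.99-0j)]]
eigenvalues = [(-1.03+0.42j), (-1.03-0.42j)]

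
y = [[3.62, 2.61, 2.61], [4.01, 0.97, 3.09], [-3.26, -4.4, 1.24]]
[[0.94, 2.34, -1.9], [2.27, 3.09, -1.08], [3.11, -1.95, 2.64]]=y @ [[0.10, 0.92, -0.10], [-0.56, -0.27, -0.54], [0.78, -0.11, -0.05]]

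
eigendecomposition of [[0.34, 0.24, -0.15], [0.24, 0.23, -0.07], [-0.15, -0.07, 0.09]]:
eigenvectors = [[-0.76, -0.6, -0.26], [-0.57, 0.42, 0.7], [0.31, -0.68, 0.66]]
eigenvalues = [0.58, 0.0, 0.07]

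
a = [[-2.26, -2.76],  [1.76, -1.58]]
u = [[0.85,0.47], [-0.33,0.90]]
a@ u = [[-1.01, -3.55], [2.02, -0.59]]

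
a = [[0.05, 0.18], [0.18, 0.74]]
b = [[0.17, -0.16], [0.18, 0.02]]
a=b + [[-0.12,  0.34], [0.00,  0.72]]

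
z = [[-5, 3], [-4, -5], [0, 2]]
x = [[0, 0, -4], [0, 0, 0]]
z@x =[[0, 0, 20], [0, 0, 16], [0, 0, 0]]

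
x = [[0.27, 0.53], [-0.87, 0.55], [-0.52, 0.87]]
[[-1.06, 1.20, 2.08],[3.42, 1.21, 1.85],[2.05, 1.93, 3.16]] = x @ [[-3.93,0.03,0.27], [0.01,2.24,3.79]]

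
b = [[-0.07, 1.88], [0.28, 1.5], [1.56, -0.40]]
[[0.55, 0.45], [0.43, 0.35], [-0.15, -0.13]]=b @ [[-0.02, -0.02], [0.29, 0.24]]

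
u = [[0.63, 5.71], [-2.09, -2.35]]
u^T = [[0.63, -2.09],[5.71, -2.35]]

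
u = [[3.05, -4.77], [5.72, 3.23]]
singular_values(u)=[6.6, 5.63]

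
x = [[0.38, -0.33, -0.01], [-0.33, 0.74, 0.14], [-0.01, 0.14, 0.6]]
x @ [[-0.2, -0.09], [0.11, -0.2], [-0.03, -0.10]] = [[-0.11, 0.03], [0.14, -0.13], [-0.0, -0.09]]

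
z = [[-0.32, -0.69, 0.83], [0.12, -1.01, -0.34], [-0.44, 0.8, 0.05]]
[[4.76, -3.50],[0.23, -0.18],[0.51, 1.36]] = z @ [[-3.84,-1.21], [-1.65,1.26], [2.88,-3.63]]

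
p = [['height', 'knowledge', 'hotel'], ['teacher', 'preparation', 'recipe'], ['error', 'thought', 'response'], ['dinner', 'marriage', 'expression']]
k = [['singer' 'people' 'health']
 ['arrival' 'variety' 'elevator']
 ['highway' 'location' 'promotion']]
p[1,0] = 'teacher'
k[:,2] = ['health', 'elevator', 'promotion']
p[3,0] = 'dinner'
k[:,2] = ['health', 'elevator', 'promotion']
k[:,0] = ['singer', 'arrival', 'highway']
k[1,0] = 'arrival'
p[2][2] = 'response'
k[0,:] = ['singer', 'people', 'health']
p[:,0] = ['height', 'teacher', 'error', 'dinner']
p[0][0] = 'height'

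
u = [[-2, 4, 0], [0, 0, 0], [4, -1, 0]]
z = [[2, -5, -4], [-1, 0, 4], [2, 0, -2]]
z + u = [[0, -1, -4], [-1, 0, 4], [6, -1, -2]]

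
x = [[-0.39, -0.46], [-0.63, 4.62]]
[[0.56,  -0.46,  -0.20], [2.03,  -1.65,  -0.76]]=x @[[-1.69, 1.38, 0.62], [0.21, -0.17, -0.08]]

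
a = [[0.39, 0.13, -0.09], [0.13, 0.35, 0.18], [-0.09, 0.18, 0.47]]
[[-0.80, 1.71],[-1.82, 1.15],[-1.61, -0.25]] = a@[[-1.46, 3.36], [-3.41, 2.48], [-2.40, -0.84]]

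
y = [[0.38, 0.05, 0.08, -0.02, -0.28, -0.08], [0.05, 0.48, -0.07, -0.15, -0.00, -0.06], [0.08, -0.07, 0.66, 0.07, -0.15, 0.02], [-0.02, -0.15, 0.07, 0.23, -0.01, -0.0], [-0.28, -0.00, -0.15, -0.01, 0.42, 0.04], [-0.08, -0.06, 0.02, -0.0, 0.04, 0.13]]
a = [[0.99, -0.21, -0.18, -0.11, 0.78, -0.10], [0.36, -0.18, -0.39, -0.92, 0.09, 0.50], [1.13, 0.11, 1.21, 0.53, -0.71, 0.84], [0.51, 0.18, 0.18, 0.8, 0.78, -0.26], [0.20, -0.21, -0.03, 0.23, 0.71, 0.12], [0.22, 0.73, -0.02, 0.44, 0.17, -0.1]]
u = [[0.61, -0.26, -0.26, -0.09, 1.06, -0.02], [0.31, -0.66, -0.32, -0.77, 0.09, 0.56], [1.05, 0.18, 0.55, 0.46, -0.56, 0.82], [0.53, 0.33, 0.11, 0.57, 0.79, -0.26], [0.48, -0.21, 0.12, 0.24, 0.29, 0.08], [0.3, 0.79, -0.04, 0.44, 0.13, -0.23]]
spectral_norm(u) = 1.82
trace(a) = 3.43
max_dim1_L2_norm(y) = 0.69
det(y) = 0.00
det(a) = 0.02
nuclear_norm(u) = 5.60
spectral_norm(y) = 0.85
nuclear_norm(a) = 6.47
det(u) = -0.00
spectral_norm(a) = 2.12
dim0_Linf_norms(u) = [1.05, 0.79, 0.55, 0.77, 1.06, 0.82]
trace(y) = 2.30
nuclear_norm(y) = 2.30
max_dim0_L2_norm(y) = 0.69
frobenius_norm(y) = 1.17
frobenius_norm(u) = 2.94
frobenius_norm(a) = 3.23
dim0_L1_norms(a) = [3.41, 1.62, 2.01, 3.03, 3.24, 1.92]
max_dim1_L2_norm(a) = 2.06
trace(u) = 1.13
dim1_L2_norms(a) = [1.3, 1.19, 2.06, 1.28, 0.81, 0.9]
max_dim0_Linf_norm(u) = 1.06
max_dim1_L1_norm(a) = 4.53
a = u + y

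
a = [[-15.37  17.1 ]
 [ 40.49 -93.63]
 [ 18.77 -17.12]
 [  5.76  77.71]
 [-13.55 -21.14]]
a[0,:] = [-15.37, 17.1]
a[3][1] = 77.71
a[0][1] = 17.1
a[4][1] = -21.14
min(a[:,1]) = -93.63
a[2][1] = -17.12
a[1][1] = -93.63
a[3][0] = 5.76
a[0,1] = 17.1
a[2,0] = 18.77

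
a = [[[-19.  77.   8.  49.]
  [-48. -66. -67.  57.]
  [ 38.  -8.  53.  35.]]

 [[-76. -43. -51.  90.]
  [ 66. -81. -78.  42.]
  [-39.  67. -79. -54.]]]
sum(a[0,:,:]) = 109.0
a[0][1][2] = -67.0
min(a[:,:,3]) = -54.0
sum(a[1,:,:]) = -236.0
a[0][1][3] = 57.0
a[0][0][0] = -19.0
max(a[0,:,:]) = 77.0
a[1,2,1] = 67.0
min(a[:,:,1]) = -81.0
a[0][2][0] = 38.0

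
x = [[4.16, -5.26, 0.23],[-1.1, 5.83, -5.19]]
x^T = [[4.16, -1.1],[-5.26, 5.83],[0.23, -5.19]]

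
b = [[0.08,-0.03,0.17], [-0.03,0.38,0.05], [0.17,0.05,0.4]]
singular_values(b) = [0.48, 0.37, 0.0]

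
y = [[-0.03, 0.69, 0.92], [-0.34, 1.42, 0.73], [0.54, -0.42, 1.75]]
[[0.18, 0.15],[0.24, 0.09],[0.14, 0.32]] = y@[[-0.01, -0.10], [0.11, -0.06], [0.11, 0.2]]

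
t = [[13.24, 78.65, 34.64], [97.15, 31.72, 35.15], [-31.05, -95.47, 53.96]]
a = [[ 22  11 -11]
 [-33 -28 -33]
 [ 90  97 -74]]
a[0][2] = -11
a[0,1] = 11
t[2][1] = -95.47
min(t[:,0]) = -31.05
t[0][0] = 13.24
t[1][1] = 31.72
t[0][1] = 78.65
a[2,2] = -74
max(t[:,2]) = 53.96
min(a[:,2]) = -74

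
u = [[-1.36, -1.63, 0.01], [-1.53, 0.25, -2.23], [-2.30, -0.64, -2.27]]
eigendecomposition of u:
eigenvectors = [[0.36,0.66,0.62], [0.55,-0.55,-0.7], [0.76,-0.52,-0.36]]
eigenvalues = [-3.83, -0.02, 0.46]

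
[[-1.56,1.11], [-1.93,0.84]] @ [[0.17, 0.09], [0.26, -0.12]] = [[0.02, -0.27], [-0.11, -0.27]]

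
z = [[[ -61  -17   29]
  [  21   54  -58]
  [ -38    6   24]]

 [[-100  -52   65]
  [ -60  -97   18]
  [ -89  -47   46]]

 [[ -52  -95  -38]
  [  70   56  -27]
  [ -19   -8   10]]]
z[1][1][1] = -97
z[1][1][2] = 18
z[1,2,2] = 46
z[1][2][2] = 46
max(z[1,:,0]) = -60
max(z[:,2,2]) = 46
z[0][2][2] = 24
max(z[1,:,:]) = 65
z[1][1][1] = -97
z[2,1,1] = 56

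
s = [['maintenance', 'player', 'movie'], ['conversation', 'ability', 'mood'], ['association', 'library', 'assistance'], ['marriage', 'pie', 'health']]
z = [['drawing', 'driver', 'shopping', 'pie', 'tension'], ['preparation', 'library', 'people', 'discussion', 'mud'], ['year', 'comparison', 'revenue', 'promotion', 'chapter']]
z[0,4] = 'tension'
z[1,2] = 'people'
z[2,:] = ['year', 'comparison', 'revenue', 'promotion', 'chapter']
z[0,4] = 'tension'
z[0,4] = 'tension'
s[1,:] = ['conversation', 'ability', 'mood']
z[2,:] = ['year', 'comparison', 'revenue', 'promotion', 'chapter']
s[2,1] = 'library'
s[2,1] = 'library'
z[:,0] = ['drawing', 'preparation', 'year']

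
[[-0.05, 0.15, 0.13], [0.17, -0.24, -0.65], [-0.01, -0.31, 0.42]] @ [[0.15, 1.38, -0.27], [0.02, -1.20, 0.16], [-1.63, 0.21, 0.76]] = [[-0.22, -0.22, 0.14], [1.08, 0.39, -0.58], [-0.69, 0.45, 0.27]]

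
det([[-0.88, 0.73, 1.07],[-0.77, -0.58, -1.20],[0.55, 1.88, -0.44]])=-4.147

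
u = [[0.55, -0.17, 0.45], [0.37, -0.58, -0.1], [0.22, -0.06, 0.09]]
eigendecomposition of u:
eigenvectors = [[0.91, -0.14, -0.59],[0.25, -0.99, -0.54],[0.32, -0.05, 0.6]]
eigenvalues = [0.66, -0.53, -0.07]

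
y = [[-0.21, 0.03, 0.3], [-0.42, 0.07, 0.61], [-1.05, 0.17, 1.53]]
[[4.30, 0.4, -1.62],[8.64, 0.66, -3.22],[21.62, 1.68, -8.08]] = y @ [[-12.56, -10.50, 4.65], [-1.14, -9.32, 3.49], [5.64, -5.07, -2.48]]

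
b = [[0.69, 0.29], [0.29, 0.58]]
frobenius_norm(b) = 0.99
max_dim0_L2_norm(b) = 0.75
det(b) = 0.32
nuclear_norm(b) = 1.27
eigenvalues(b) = [0.93, 0.34]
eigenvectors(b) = [[0.77, -0.64], [0.64, 0.77]]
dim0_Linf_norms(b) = [0.69, 0.58]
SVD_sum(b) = [[0.55, 0.46], [0.46, 0.38]] + [[0.14, -0.17],  [-0.17, 0.2]]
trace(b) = 1.27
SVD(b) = [[-0.77, -0.64], [-0.64, 0.77]] @ diag([0.9301694428629087, 0.33983055713709115]) @ [[-0.77, -0.64], [-0.64, 0.77]]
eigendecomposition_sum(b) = [[0.55, 0.46], [0.46, 0.38]] + [[0.14,  -0.17], [-0.17,  0.20]]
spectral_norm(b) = 0.93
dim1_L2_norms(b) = [0.75, 0.65]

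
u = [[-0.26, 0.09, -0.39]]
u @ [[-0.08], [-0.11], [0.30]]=[[-0.11]]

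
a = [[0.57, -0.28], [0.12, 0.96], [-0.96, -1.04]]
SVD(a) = [[-0.05, 0.79], [-0.53, -0.54], [0.85, -0.29]] @ diag([1.646134881867644, 0.795449527436278]) @ [[-0.55, -0.84],[0.84, -0.55]]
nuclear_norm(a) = 2.44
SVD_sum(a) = [[0.04, 0.07], [0.48, 0.72], [-0.77, -1.17]] + [[0.53, -0.35], [-0.36, 0.24], [-0.19, 0.13]]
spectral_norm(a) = 1.65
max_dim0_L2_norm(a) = 1.44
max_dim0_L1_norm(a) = 2.28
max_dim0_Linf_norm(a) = 1.04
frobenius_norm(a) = 1.83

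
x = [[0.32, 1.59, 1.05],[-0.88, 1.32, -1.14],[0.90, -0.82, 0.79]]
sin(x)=[[0.61, 1.21, 1.42], [-0.15, 1.19, -0.15], [0.43, -0.83, 0.16]]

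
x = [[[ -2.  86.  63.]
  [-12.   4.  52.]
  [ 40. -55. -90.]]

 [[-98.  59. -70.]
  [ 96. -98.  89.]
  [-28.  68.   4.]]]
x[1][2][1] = 68.0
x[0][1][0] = -12.0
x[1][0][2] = -70.0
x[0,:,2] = [63.0, 52.0, -90.0]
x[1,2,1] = 68.0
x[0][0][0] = -2.0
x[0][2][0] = 40.0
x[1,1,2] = 89.0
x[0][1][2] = 52.0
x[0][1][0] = -12.0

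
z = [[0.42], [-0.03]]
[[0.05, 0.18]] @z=[[0.02]]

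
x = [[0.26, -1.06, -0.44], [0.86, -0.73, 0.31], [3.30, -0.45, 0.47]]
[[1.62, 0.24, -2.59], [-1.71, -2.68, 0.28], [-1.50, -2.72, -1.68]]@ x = [[-7.92, -0.73, -1.86], [-1.83, 3.64, 0.05], [-8.27, 4.33, -0.97]]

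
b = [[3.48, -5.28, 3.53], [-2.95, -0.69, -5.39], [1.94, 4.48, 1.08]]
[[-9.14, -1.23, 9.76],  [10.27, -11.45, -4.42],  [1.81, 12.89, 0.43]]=b@ [[0.81, 1.58, 1.88],[0.64, 1.95, -0.69],[-2.43, 1.01, -0.12]]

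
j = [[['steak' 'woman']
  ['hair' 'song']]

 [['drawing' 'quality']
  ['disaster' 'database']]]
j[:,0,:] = [['steak', 'woman'], ['drawing', 'quality']]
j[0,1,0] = 'hair'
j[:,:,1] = [['woman', 'song'], ['quality', 'database']]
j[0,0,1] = 'woman'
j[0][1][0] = 'hair'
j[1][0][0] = 'drawing'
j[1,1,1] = 'database'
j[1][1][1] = 'database'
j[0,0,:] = ['steak', 'woman']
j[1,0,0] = 'drawing'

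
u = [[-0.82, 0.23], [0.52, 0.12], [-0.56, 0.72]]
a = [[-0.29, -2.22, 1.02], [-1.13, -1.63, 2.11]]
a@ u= [[-1.49, 0.4], [-1.1, 1.06]]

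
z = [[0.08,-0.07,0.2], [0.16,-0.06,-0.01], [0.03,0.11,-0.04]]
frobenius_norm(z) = 0.31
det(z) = 0.00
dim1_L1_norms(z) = [0.35, 0.23, 0.18]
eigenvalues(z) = [(0.15+0j), (-0.08+0.14j), (-0.08-0.14j)]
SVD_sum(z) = [[0.11,-0.10,0.16], [0.05,-0.05,0.07], [-0.03,0.03,-0.05]] + [[-0.04, -0.0, 0.03], [0.11, 0.01, -0.08], [0.04, 0.0, -0.03]] + [[0.01, 0.03, 0.01],  [-0.0, -0.02, -0.01],  [0.02, 0.08, 0.04]]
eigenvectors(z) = [[0.72+0.00j, 0.10-0.53j, (0.1+0.53j)], [0.54+0.00j, (-0.67+0j), (-0.67-0j)], [0.43+0.00j, (0.04+0.51j), (0.04-0.51j)]]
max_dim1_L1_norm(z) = 0.35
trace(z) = -0.02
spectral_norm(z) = 0.25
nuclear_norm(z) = 0.50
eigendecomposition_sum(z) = [[0.08+0.00j, 0.02-0.00j, 0.09-0.00j], [(0.06+0j), 0.01-0.00j, (0.06-0j)], [(0.05+0j), (0.01-0j), (0.05-0j)]] + [[-0.00+0.04j, (-0.04-0.04j), 0.06-0.02j], [(0.05-0.01j), (-0.04+0.06j), -0.04-0.06j], [-0.01-0.04j, (0.05+0.02j), (-0.05+0.03j)]] + [[(-0-0.04j), -0.04+0.04j, (0.06+0.02j)],  [(0.05+0.01j), -0.04-0.06j, -0.04+0.06j],  [(-0.01+0.04j), (0.05-0.02j), -0.05-0.03j]]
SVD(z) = [[-0.88, 0.32, 0.37], [-0.41, -0.89, -0.21], [0.26, -0.34, 0.91]] @ diag([0.24943837037546873, 0.1530211093849392, 0.09780101976479068]) @ [[-0.51, 0.46, -0.73], [-0.83, -0.04, 0.56], [0.23, 0.89, 0.40]]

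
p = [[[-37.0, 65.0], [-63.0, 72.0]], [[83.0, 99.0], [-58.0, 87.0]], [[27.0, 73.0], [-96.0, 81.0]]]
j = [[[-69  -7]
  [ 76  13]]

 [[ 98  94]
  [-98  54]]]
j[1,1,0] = -98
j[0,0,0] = -69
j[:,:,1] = [[-7, 13], [94, 54]]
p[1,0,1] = 99.0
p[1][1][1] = 87.0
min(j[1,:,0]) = -98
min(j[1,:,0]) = -98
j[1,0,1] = 94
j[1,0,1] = 94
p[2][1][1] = 81.0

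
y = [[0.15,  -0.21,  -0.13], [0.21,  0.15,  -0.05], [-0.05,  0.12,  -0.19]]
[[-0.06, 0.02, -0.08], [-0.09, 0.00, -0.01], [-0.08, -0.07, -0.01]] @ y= [[-0.0,0.01,0.02],[-0.01,0.02,0.01],[-0.03,0.01,0.02]]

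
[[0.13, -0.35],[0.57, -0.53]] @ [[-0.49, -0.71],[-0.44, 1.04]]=[[0.09, -0.46], [-0.05, -0.96]]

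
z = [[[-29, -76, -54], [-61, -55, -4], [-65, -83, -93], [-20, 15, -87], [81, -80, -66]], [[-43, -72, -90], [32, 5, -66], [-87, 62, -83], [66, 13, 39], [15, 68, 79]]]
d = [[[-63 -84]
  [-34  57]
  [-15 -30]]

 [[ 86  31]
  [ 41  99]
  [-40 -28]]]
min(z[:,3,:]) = -87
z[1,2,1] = 62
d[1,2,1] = -28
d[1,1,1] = 99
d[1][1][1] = 99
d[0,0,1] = -84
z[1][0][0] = -43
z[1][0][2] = -90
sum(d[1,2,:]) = -68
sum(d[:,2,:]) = -113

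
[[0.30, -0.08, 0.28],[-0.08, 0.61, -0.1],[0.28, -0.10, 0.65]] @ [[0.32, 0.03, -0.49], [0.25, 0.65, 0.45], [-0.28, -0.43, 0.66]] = [[-0.00, -0.16, 0.0], [0.15, 0.44, 0.25], [-0.12, -0.34, 0.25]]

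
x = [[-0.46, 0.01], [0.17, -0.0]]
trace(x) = -0.46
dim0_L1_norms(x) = [0.63, 0.01]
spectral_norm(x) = 0.49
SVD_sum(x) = [[-0.46, 0.01], [0.17, -0.0]] + [[0.00, 0.00],[0.0, 0.0]]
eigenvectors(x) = [[-0.94,-0.02], [0.34,-1.00]]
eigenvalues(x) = [-0.46, 0.0]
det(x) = -0.00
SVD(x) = [[-0.94, 0.35], [0.35, 0.94]] @ diag([0.49049769394228787, 0.003465867466850971]) @ [[1.0, -0.02], [0.02, 1.00]]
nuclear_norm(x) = 0.49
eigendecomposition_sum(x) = [[-0.46, 0.01], [0.17, -0.00]] + [[0.0, 0.00],[0.0, 0.0]]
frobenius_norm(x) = 0.49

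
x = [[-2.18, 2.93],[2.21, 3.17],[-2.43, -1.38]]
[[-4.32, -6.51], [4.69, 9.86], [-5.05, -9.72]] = x @ [[2.05,3.7], [0.05,0.53]]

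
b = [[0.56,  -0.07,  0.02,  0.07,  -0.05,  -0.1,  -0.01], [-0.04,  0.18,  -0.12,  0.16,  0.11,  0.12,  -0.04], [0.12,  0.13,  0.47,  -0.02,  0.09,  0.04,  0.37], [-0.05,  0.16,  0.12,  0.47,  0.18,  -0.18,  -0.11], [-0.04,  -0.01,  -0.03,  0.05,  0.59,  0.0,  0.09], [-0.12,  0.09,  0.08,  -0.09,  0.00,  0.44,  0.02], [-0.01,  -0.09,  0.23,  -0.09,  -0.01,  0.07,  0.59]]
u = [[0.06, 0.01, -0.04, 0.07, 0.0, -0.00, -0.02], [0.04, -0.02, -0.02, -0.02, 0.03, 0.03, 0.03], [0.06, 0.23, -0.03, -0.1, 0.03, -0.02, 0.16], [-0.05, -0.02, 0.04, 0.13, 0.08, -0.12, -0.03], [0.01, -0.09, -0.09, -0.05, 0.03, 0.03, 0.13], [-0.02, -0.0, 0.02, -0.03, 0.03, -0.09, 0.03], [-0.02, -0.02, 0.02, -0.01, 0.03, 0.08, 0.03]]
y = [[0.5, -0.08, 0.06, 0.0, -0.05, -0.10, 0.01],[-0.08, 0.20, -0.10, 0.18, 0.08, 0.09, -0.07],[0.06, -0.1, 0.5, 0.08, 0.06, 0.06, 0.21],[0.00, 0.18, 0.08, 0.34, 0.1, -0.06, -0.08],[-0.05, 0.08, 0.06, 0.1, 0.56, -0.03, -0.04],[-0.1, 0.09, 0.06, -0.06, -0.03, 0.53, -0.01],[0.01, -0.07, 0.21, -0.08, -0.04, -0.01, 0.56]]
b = u + y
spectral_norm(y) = 0.79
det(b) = 0.00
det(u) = 0.00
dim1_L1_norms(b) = [0.88, 0.77, 1.24, 1.27, 0.81, 0.84, 1.09]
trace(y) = 3.19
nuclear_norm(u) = 0.98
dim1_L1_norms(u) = [0.2, 0.19, 0.63, 0.47, 0.43, 0.22, 0.21]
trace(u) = 0.11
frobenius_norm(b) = 1.48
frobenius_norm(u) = 0.46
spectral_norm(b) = 0.88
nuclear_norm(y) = 3.19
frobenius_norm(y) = 1.38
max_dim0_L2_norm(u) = 0.25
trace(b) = 3.30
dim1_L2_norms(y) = [0.52, 0.33, 0.57, 0.42, 0.58, 0.55, 0.61]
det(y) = 0.00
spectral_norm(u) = 0.33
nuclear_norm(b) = 3.49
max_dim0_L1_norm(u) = 0.43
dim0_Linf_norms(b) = [0.56, 0.18, 0.47, 0.47, 0.59, 0.44, 0.59]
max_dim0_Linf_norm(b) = 0.59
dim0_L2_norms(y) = [0.52, 0.33, 0.57, 0.42, 0.58, 0.55, 0.61]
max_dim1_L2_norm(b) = 0.65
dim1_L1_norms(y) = [0.8, 0.8, 1.07, 0.84, 0.92, 0.88, 0.98]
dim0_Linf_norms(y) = [0.5, 0.2, 0.5, 0.34, 0.56, 0.53, 0.56]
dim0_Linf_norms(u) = [0.06, 0.23, 0.09, 0.13, 0.08, 0.12, 0.16]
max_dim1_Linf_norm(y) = 0.56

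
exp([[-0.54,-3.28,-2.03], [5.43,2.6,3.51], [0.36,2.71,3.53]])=[[-29.52, -19.99, -41.55], [10.20, 4.14, 13.73], [44.36, 32.00, 66.16]]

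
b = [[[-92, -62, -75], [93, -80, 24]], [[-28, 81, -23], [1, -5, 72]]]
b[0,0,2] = -75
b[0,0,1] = -62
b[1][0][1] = 81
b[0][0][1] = -62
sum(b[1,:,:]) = 98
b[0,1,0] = 93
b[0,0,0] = -92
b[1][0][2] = -23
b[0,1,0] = 93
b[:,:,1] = [[-62, -80], [81, -5]]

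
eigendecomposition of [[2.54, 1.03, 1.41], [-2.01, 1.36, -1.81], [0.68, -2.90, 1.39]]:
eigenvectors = [[0.23, -0.67, -0.55], [-0.64, -0.1, 0.25], [0.73, 0.73, 0.8]]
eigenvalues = [4.15, 1.14, -0.0]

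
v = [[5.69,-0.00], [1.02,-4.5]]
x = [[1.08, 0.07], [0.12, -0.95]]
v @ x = [[6.15, 0.40],  [0.56, 4.35]]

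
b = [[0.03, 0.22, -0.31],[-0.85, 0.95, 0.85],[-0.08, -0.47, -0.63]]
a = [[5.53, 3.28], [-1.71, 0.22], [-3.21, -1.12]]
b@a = [[0.78, 0.49], [-9.05, -3.53], [2.38, 0.34]]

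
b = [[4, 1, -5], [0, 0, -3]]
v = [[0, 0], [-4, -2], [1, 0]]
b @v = [[-9, -2], [-3, 0]]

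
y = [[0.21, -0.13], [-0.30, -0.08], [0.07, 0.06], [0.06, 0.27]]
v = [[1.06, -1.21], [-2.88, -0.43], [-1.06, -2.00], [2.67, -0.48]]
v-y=[[0.85, -1.08], [-2.58, -0.35], [-1.13, -2.06], [2.61, -0.75]]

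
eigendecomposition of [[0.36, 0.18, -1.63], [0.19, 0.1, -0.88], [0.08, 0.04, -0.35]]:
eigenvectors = [[(-0.87+0j), -0.87-0.00j, (0.33+0j)], [-0.45-0.02j, -0.45+0.02j, -0.94+0.00j], [-0.21+0.03j, (-0.21-0.03j), -0.03+0.00j]]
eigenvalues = [(0.05+0.06j), (0.05-0.06j), 0j]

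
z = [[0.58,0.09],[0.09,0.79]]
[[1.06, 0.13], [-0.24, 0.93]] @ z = [[0.63,0.2], [-0.06,0.71]]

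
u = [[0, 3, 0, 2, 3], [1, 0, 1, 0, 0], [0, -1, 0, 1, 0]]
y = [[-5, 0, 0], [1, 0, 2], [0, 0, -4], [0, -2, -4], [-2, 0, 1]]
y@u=[[0, -15, 0, -10, -15], [0, 1, 0, 4, 3], [0, 4, 0, -4, 0], [-2, 4, -2, -4, 0], [0, -7, 0, -3, -6]]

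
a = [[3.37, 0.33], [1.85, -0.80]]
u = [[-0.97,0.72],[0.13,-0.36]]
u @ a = [[-1.94,-0.9],[-0.23,0.33]]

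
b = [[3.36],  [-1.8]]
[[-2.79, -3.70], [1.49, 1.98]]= b @[[-0.83, -1.10]]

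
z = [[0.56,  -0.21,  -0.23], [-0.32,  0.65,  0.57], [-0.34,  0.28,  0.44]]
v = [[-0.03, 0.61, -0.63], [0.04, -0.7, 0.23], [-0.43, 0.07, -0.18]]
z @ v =[[0.07, 0.47, -0.36], [-0.21, -0.61, 0.25], [-0.17, -0.37, 0.20]]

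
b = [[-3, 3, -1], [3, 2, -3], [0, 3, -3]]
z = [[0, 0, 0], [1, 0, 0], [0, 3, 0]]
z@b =[[0, 0, 0], [-3, 3, -1], [9, 6, -9]]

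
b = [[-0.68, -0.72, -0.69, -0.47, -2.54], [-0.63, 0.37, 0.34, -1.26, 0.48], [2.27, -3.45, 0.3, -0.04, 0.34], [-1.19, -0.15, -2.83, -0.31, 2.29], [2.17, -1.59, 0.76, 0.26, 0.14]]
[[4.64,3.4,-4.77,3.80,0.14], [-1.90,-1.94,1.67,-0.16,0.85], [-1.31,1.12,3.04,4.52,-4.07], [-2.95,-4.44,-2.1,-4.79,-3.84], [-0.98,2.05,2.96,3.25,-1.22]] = b@[[-0.42, 1.66, 0.63, 1.23, 0.3], [-0.11, 0.54, -0.17, -0.62, 1.38], [-0.31, -0.60, 1.71, 0.15, 0.7], [0.93, 0.03, -0.69, -1.19, -0.47], [-1.77, -1.78, 1.42, -1.47, -0.63]]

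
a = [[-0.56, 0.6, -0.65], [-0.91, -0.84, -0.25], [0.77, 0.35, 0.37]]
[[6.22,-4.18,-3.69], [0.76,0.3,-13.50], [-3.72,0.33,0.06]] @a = [[-2.52, 5.95, -4.36],  [-11.09, -4.52, -5.56],  [1.83, -2.49, 2.36]]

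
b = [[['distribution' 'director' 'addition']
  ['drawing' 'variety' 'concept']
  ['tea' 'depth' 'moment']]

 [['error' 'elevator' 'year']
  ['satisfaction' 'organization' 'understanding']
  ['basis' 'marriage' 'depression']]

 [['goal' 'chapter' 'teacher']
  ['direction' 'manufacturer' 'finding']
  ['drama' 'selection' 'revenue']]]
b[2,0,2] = 'teacher'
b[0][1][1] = 'variety'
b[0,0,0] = 'distribution'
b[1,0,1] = 'elevator'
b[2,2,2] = 'revenue'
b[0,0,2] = 'addition'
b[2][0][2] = 'teacher'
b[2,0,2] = 'teacher'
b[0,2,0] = 'tea'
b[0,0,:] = ['distribution', 'director', 'addition']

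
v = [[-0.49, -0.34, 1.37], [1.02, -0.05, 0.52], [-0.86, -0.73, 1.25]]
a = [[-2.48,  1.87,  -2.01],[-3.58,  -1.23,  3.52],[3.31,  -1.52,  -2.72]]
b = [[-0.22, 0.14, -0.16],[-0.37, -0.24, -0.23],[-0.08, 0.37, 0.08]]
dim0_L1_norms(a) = [9.37, 4.62, 8.25]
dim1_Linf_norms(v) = [1.37, 1.02, 1.25]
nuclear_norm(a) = 11.95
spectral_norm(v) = 2.22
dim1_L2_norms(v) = [1.49, 1.15, 1.68]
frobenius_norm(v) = 2.53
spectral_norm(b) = 0.55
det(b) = 0.02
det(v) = -0.65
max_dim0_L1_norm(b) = 0.75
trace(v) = 0.71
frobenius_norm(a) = 7.81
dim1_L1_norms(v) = [2.2, 1.59, 2.84]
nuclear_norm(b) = 1.05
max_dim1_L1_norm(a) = 8.33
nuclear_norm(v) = 3.65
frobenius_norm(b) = 0.70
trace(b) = -0.38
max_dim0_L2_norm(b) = 0.46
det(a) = -37.11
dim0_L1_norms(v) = [2.37, 1.12, 3.14]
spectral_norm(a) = 6.62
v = b @ a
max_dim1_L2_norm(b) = 0.5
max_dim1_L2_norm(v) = 1.68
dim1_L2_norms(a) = [3.7, 5.17, 4.55]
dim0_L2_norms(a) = [5.47, 2.71, 4.88]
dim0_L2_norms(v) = [1.42, 0.81, 1.93]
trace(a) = -6.43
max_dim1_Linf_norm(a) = 3.58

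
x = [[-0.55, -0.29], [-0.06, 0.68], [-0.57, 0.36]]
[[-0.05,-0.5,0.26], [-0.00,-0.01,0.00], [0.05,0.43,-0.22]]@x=[[-0.09, -0.23],[0.00, -0.01],[0.07, 0.20]]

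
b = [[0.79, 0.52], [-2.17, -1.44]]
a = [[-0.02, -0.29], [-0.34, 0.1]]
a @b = [[0.61, 0.41], [-0.49, -0.32]]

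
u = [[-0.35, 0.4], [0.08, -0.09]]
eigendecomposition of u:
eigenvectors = [[-0.98, -0.75], [0.22, -0.66]]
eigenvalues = [-0.44, 0.0]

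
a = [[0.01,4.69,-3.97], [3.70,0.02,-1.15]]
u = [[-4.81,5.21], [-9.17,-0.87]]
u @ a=[[19.23, -22.45, 13.10], [-3.31, -43.02, 37.41]]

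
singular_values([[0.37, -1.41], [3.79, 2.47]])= [4.55, 1.38]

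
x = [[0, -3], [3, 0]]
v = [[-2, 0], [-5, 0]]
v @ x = [[0, 6], [0, 15]]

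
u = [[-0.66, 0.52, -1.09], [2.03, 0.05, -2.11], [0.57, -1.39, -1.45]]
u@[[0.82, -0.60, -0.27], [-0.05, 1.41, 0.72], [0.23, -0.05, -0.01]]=[[-0.82, 1.18, 0.56], [1.18, -1.04, -0.49], [0.2, -2.23, -1.14]]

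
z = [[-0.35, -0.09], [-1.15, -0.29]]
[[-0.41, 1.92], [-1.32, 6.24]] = z@[[-0.23,-2.9],[5.45,-10.01]]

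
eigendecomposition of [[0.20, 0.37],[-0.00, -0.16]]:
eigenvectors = [[1.0, -0.72], [0.0, 0.7]]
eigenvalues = [0.2, -0.16]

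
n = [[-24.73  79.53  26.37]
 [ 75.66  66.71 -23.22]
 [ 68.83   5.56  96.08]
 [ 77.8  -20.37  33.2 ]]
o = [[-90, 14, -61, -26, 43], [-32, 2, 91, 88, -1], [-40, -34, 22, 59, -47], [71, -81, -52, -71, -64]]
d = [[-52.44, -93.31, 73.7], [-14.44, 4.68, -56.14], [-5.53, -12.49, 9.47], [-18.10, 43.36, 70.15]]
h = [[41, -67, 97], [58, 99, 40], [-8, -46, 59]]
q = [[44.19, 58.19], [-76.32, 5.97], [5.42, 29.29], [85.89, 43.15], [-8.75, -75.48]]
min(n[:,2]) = -23.22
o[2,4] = -47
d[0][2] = 73.7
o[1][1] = 2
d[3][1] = 43.36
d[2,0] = -5.53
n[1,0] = 75.66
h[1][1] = 99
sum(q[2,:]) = 34.71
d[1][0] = -14.44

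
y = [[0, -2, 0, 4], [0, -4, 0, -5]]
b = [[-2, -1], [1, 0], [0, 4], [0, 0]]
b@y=[[0, 8, 0, -3], [0, -2, 0, 4], [0, -16, 0, -20], [0, 0, 0, 0]]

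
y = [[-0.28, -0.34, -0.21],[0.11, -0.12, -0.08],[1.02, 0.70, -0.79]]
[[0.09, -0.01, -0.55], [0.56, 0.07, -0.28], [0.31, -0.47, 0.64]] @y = [[-0.59,-0.41,0.42], [-0.43,-0.39,0.1], [0.51,0.40,-0.53]]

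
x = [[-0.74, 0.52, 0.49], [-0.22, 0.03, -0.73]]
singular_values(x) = [1.06, 0.72]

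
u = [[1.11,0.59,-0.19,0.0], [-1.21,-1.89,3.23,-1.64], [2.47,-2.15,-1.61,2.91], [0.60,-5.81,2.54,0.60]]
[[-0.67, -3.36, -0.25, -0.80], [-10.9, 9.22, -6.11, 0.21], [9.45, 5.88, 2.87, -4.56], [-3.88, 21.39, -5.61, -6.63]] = u@[[-0.81, -1.19, -0.69, -1.46], [-0.63, -2.95, 0.48, 1.94], [-3.18, 1.55, -1.24, 1.69], [1.71, 1.71, 1.24, 2.04]]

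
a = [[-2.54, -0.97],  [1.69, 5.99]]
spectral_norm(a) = 6.46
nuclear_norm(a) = 8.56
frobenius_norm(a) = 6.79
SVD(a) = [[-0.28, 0.96], [0.96, 0.28]] @ diag([6.458359527202853, 2.101973410247653]) @ [[0.36,0.93], [-0.93,0.36]]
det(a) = -13.58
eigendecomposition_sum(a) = [[-2.40, -0.28], [0.49, 0.06]] + [[-0.14, -0.69], [1.20, 5.93]]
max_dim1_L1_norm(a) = 7.68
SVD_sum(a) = [[-0.66, -1.7], [2.24, 5.78]] + [[-1.88, 0.73], [-0.55, 0.21]]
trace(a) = 3.45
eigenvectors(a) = [[-0.98,0.12], [0.20,-0.99]]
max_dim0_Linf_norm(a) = 5.99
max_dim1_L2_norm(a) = 6.22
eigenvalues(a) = [-2.34, 5.79]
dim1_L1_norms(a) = [3.51, 7.68]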